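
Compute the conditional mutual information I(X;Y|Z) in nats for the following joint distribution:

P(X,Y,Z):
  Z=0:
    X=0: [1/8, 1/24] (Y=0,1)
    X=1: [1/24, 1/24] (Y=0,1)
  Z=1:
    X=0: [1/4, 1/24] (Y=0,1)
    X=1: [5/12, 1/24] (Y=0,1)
0.0100 nats

Conditional mutual information: I(X;Y|Z) = H(X|Z) + H(Y|Z) - H(X,Y|Z)

H(Z) = 0.5623
H(X,Z) = 1.2227 → H(X|Z) = 0.6603
H(Y,Z) = 0.9831 → H(Y|Z) = 0.4208
H(X,Y,Z) = 1.6334 → H(X,Y|Z) = 1.0710

I(X;Y|Z) = 0.6603 + 0.4208 - 1.0710 = 0.0100 nats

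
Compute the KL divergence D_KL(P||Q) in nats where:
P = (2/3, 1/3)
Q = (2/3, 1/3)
0.0000 nats

KL divergence: D_KL(P||Q) = Σ p(x) log(p(x)/q(x))

Computing term by term:
  x=0: 2/3 × log_e[(2/3)/(2/3)] = 2/3 × 0.0000 = 0.0000
  x=1: 1/3 × log_e[(1/3)/(1/3)] = 1/3 × 0.0000 = 0.0000

D_KL(P||Q) = 0.0000 nats

Note: KL divergence is always non-negative and equals 0 iff P = Q.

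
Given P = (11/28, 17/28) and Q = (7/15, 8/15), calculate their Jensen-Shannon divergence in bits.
0.0040 bits

Jensen-Shannon divergence is:
JSD(P||Q) = 0.5 × D_KL(P||M) + 0.5 × D_KL(Q||M)
where M = 0.5 × (P + Q) is the mixture distribution.

M = 0.5 × (11/28, 17/28) + 0.5 × (7/15, 8/15) = (0.429762, 0.570238)

D_KL(P||M) = 0.0040 bits
D_KL(Q||M) = 0.0040 bits

JSD(P||Q) = 0.5 × 0.0040 + 0.5 × 0.0040 = 0.0040 bits

Unlike KL divergence, JSD is symmetric and bounded: 0 ≤ JSD ≤ log(2).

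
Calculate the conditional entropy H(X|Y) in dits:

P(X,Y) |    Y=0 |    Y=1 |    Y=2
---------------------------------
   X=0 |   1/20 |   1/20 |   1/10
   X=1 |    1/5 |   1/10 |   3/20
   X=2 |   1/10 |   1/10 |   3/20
0.4478 dits

Using the chain rule: H(X|Y) = H(X,Y) - H(Y)

First, compute H(X,Y) = 0.9171 dits

Marginal P(Y) = (7/20, 1/4, 2/5)
H(Y) = 0.4693 dits

H(X|Y) = H(X,Y) - H(Y) = 0.9171 - 0.4693 = 0.4478 dits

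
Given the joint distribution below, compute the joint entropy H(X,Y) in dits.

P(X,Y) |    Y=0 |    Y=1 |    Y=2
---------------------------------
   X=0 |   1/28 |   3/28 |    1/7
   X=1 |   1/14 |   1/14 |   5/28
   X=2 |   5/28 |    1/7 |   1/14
0.9099 dits

Joint entropy is H(X,Y) = -Σ_{x,y} p(x,y) log p(x,y).

Summing over all non-zero entries:
H(X,Y) = -[1/28·log_10(1/28) + 3/28·log_10(3/28) + 1/7·log_10(1/7) + 1/14·log_10(1/14) + 1/14·log_10(1/14) + 5/28·log_10(5/28) + 5/28·log_10(5/28) + 1/7·log_10(1/7) + 1/14·log_10(1/14)]
H(X,Y) = 0.9099 dits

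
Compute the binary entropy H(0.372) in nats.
0.6600 nats

The binary entropy function is:
H(p) = -p log(p) - (1-p) log(1-p)

H(0.372) = -0.372 × log_e(0.372) - 0.628 × log_e(0.628)
H(0.372) = 0.6600 nats

Note: Binary entropy is maximized at p=0.5 (H=1 bit) and minimized at p=0 or p=1 (H=0).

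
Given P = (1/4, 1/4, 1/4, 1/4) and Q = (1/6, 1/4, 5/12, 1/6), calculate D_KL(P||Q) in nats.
0.0750 nats

KL divergence: D_KL(P||Q) = Σ p(x) log(p(x)/q(x))

Computing term by term:
  x=0: 1/4 × log_e[(1/4)/(1/6)] = 1/4 × 0.4055 = 0.1014
  x=1: 1/4 × log_e[(1/4)/(1/4)] = 1/4 × 0.0000 = 0.0000
  x=2: 1/4 × log_e[(1/4)/(5/12)] = 1/4 × -0.5108 = -0.1277
  x=3: 1/4 × log_e[(1/4)/(1/6)] = 1/4 × 0.4055 = 0.1014

D_KL(P||Q) = 0.0750 nats

Note: KL divergence is always non-negative and equals 0 iff P = Q.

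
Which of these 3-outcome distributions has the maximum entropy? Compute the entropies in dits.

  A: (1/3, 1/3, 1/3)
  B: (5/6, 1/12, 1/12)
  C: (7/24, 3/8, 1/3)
A

For a discrete distribution over n outcomes, entropy is maximized by the uniform distribution.

Computing entropies:
H(A) = 0.4771 dits
H(B) = 0.2458 dits
H(C) = 0.4749 dits

The uniform distribution (where all probabilities equal 1/3) achieves the maximum entropy of log_10(3) = 0.4771 dits.

Distribution A has the highest entropy.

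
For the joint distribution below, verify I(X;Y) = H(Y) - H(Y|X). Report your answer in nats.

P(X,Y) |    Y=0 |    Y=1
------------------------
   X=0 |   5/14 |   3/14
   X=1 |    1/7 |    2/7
I(X;Y) = 0.0423 nats

Mutual information has multiple equivalent forms:
- I(X;Y) = H(X) - H(X|Y)
- I(X;Y) = H(Y) - H(Y|X)
- I(X;Y) = H(X) + H(Y) - H(X,Y)

Computing all quantities:
H(X) = 0.6829, H(Y) = 0.6931, H(X,Y) = 1.3337
H(X|Y) = 0.6406, H(Y|X) = 0.6508

Verification:
H(X) - H(X|Y) = 0.6829 - 0.6406 = 0.0423
H(Y) - H(Y|X) = 0.6931 - 0.6508 = 0.0423
H(X) + H(Y) - H(X,Y) = 0.6829 + 0.6931 - 1.3337 = 0.0423

All forms give I(X;Y) = 0.0423 nats. ✓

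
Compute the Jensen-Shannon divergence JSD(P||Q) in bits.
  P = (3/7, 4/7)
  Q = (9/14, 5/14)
0.0336 bits

Jensen-Shannon divergence is:
JSD(P||Q) = 0.5 × D_KL(P||M) + 0.5 × D_KL(Q||M)
where M = 0.5 × (P + Q) is the mixture distribution.

M = 0.5 × (3/7, 4/7) + 0.5 × (9/14, 5/14) = (15/28, 13/28)

D_KL(P||M) = 0.0332 bits
D_KL(Q||M) = 0.0339 bits

JSD(P||Q) = 0.5 × 0.0332 + 0.5 × 0.0339 = 0.0336 bits

Unlike KL divergence, JSD is symmetric and bounded: 0 ≤ JSD ≤ log(2).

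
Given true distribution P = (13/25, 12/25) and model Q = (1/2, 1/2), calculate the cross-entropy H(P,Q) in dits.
0.3010 dits

Cross-entropy: H(P,Q) = -Σ p(x) log q(x)

Alternatively: H(P,Q) = H(P) + D_KL(P||Q)
H(P) = 0.3007 dits
D_KL(P||Q) = 0.0003 dits

H(P,Q) = 0.3007 + 0.0003 = 0.3010 dits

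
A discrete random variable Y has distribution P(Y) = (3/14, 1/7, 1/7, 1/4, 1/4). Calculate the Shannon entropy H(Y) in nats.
1.5792 nats

Shannon entropy is H(X) = -Σ p(x) log p(x).

For P = (3/14, 1/7, 1/7, 1/4, 1/4):
H = -3/14 × log_e(3/14) -1/7 × log_e(1/7) -1/7 × log_e(1/7) -1/4 × log_e(1/4) -1/4 × log_e(1/4)
H = 1.5792 nats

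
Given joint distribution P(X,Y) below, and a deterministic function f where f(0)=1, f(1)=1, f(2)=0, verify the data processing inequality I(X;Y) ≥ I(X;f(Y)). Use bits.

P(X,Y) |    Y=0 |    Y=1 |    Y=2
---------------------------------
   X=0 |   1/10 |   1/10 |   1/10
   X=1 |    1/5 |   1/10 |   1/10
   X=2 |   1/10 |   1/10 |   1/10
I(X;Y) = 0.0200, I(X;f(Y)) = 0.0058, inequality holds: 0.0200 ≥ 0.0058

Data Processing Inequality: For any Markov chain X → Y → Z, we have I(X;Y) ≥ I(X;Z).

Here Z = f(Y) is a deterministic function of Y, forming X → Y → Z.

Original I(X;Y) = 0.0200 bits

After applying f:
P(X,Z) where Z=f(Y):
- P(X,Z=0) = P(X,Y=2)
- P(X,Z=1) = P(X,Y=0) + P(X,Y=1)

I(X;Z) = I(X;f(Y)) = 0.0058 bits

Verification: 0.0200 ≥ 0.0058 ✓

Information cannot be created by processing; the function f can only lose information about X.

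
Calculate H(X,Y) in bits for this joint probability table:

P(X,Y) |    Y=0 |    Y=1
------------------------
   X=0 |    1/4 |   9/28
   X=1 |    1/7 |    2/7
1.9438 bits

Joint entropy is H(X,Y) = -Σ_{x,y} p(x,y) log p(x,y).

Summing over all non-zero entries:
H(X,Y) = -[1/4·log_2(1/4) + 9/28·log_2(9/28) + 1/7·log_2(1/7) + 2/7·log_2(2/7)]
H(X,Y) = 1.9438 bits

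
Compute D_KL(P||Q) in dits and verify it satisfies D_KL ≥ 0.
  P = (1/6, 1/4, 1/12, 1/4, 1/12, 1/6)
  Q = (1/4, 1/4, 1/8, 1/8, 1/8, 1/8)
0.0374 dits

KL divergence satisfies the Gibbs inequality: D_KL(P||Q) ≥ 0 for all distributions P, Q.

D_KL(P||Q) = Σ p(x) log(p(x)/q(x))
Term by term:
  x=0: 1/6 × log_10[(1/6)/(1/4)] = -0.0293
  x=1: 1/4 × log_10[(1/4)/(1/4)] = 0.0000
  x=2: 1/12 × log_10[(1/12)/(1/8)] = -0.0147
  x=3: 1/4 × log_10[(1/4)/(1/8)] = 0.0753
  x=4: 1/12 × log_10[(1/12)/(1/8)] = -0.0147
  x=5: 1/6 × log_10[(1/6)/(1/8)] = 0.0208
D_KL(P||Q) = 0.0374 dits

D_KL(P||Q) = 0.0374 ≥ 0 ✓

This non-negativity is a fundamental property: relative entropy cannot be negative because it measures how different Q is from P.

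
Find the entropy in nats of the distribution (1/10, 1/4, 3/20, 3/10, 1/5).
1.5445 nats

Shannon entropy is H(X) = -Σ p(x) log p(x).

For P = (1/10, 1/4, 3/20, 3/10, 1/5):
H = -1/10 × log_e(1/10) -1/4 × log_e(1/4) -3/20 × log_e(3/20) -3/10 × log_e(3/10) -1/5 × log_e(1/5)
H = 1.5445 nats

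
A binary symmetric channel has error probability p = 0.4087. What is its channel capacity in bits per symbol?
0.0242 bits

For a binary symmetric channel (BSC) with error probability p:
Capacity C = 1 - H(p) bits per symbol

where H(p) = -p log₂(p) - (1-p) log₂(1-p) is the binary entropy function.

H(0.4087) = 0.9758 bits
C = 1 - 0.9758 = 0.0242 bits per symbol

This means we can reliably transmit up to 0.0242 bits of information per channel use.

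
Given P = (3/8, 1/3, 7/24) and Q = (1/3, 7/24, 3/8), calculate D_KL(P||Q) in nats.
0.0154 nats

KL divergence: D_KL(P||Q) = Σ p(x) log(p(x)/q(x))

Computing term by term:
  x=0: 3/8 × log_e[(3/8)/(1/3)] = 3/8 × 0.1178 = 0.0442
  x=1: 1/3 × log_e[(1/3)/(7/24)] = 1/3 × 0.1335 = 0.0445
  x=2: 7/24 × log_e[(7/24)/(3/8)] = 7/24 × -0.2513 = -0.0733

D_KL(P||Q) = 0.0154 nats

Note: KL divergence is always non-negative and equals 0 iff P = Q.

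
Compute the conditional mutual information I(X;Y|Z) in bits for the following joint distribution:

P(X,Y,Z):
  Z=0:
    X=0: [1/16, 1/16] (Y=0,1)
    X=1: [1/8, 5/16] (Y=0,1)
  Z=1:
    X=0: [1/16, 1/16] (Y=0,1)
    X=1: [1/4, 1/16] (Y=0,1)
0.0409 bits

Conditional mutual information: I(X;Y|Z) = H(X|Z) + H(Y|Z) - H(X,Y|Z)

H(Z) = 0.9887
H(X,Z) = 1.7962 → H(X|Z) = 0.8075
H(Y,Z) = 1.8829 → H(Y|Z) = 0.8942
H(X,Y,Z) = 2.6494 → H(X,Y|Z) = 1.6607

I(X;Y|Z) = 0.8075 + 0.8942 - 1.6607 = 0.0409 bits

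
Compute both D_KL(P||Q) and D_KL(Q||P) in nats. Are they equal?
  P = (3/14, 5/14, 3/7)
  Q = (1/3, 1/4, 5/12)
D_KL(P||Q) = 0.0448, D_KL(Q||P) = 0.0464

KL divergence is not symmetric: D_KL(P||Q) ≠ D_KL(Q||P) in general.

D_KL(P||Q) = 0.0448 nats
D_KL(Q||P) = 0.0464 nats

No, they are not equal!

This asymmetry is why KL divergence is not a true distance metric.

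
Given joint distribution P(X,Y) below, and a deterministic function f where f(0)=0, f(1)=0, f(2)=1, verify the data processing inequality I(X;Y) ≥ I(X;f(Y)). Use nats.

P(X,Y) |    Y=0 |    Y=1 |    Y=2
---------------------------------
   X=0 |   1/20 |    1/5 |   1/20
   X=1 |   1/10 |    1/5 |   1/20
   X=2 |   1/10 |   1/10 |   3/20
I(X;Y) = 0.0673, I(X;f(Y)) = 0.0446, inequality holds: 0.0673 ≥ 0.0446

Data Processing Inequality: For any Markov chain X → Y → Z, we have I(X;Y) ≥ I(X;Z).

Here Z = f(Y) is a deterministic function of Y, forming X → Y → Z.

Original I(X;Y) = 0.0673 nats

After applying f:
P(X,Z) where Z=f(Y):
- P(X,Z=0) = P(X,Y=0) + P(X,Y=1)
- P(X,Z=1) = P(X,Y=2)

I(X;Z) = I(X;f(Y)) = 0.0446 nats

Verification: 0.0673 ≥ 0.0446 ✓

Information cannot be created by processing; the function f can only lose information about X.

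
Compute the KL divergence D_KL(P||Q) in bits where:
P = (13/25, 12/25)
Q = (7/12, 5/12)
0.0118 bits

KL divergence: D_KL(P||Q) = Σ p(x) log(p(x)/q(x))

Computing term by term:
  x=0: 13/25 × log_2[(13/25)/(7/12)] = 13/25 × -0.1658 = -0.0862
  x=1: 12/25 × log_2[(12/25)/(5/12)] = 12/25 × 0.2041 = 0.0980

D_KL(P||Q) = 0.0118 bits

Note: KL divergence is always non-negative and equals 0 iff P = Q.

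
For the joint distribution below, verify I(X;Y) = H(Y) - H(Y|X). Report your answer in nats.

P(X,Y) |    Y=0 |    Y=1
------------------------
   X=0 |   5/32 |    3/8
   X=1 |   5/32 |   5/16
I(X;Y) = 0.0009 nats

Mutual information has multiple equivalent forms:
- I(X;Y) = H(X) - H(X|Y)
- I(X;Y) = H(Y) - H(Y|X)
- I(X;Y) = H(X) + H(Y) - H(X,Y)

Computing all quantities:
H(X) = 0.6912, H(Y) = 0.6211, H(X,Y) = 1.3114
H(X|Y) = 0.6903, H(Y|X) = 0.6202

Verification:
H(X) - H(X|Y) = 0.6912 - 0.6903 = 0.0009
H(Y) - H(Y|X) = 0.6211 - 0.6202 = 0.0009
H(X) + H(Y) - H(X,Y) = 0.6912 + 0.6211 - 1.3114 = 0.0009

All forms give I(X;Y) = 0.0009 nats. ✓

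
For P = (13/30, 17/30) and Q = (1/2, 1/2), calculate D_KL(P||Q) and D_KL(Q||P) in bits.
D_KL(P||Q) = 0.0129, D_KL(Q||P) = 0.0129

KL divergence is not symmetric: D_KL(P||Q) ≠ D_KL(Q||P) in general.

D_KL(P||Q) = 0.0129 bits
D_KL(Q||P) = 0.0129 bits

In this case they happen to be equal (to 4 decimal places).

This asymmetry is why KL divergence is not a true distance metric.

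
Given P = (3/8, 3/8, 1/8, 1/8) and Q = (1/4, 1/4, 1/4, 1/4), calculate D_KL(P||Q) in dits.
0.0568 dits

KL divergence: D_KL(P||Q) = Σ p(x) log(p(x)/q(x))

Computing term by term:
  x=0: 3/8 × log_10[(3/8)/(1/4)] = 3/8 × 0.1761 = 0.0660
  x=1: 3/8 × log_10[(3/8)/(1/4)] = 3/8 × 0.1761 = 0.0660
  x=2: 1/8 × log_10[(1/8)/(1/4)] = 1/8 × -0.3010 = -0.0376
  x=3: 1/8 × log_10[(1/8)/(1/4)] = 1/8 × -0.3010 = -0.0376

D_KL(P||Q) = 0.0568 dits

Note: KL divergence is always non-negative and equals 0 iff P = Q.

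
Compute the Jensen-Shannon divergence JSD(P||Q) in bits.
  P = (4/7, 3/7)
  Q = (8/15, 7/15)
0.0011 bits

Jensen-Shannon divergence is:
JSD(P||Q) = 0.5 × D_KL(P||M) + 0.5 × D_KL(Q||M)
where M = 0.5 × (P + Q) is the mixture distribution.

M = 0.5 × (4/7, 3/7) + 0.5 × (8/15, 7/15) = (0.552381, 0.447619)

D_KL(P||M) = 0.0011 bits
D_KL(Q||M) = 0.0011 bits

JSD(P||Q) = 0.5 × 0.0011 + 0.5 × 0.0011 = 0.0011 bits

Unlike KL divergence, JSD is symmetric and bounded: 0 ≤ JSD ≤ log(2).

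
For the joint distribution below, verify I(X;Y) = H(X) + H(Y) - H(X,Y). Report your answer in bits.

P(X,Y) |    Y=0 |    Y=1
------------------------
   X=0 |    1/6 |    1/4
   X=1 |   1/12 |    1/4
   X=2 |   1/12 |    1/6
I(X;Y) = 0.0137 bits

Mutual information has multiple equivalent forms:
- I(X;Y) = H(X) - H(X|Y)
- I(X;Y) = H(Y) - H(Y|X)
- I(X;Y) = H(X) + H(Y) - H(X,Y)

Computing all quantities:
H(X) = 1.5546, H(Y) = 0.9183, H(X,Y) = 2.4591
H(X|Y) = 1.5409, H(Y|X) = 0.9046

Verification:
H(X) - H(X|Y) = 1.5546 - 1.5409 = 0.0137
H(Y) - H(Y|X) = 0.9183 - 0.9046 = 0.0137
H(X) + H(Y) - H(X,Y) = 1.5546 + 0.9183 - 2.4591 = 0.0137

All forms give I(X;Y) = 0.0137 bits. ✓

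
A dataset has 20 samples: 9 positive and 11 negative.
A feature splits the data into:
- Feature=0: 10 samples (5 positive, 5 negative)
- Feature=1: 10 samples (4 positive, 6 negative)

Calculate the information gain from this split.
0.0073 bits

Information Gain = H(Y) - H(Y|Feature)

Before split:
P(positive) = 9/20 = 0.4500
H(Y) = 0.9928 bits

After split:
Feature=0: H = 1.0000 bits (weight = 10/20)
Feature=1: H = 0.9710 bits (weight = 10/20)
H(Y|Feature) = (10/20)×1.0000 + (10/20)×0.9710 = 0.9855 bits

Information Gain = 0.9928 - 0.9855 = 0.0073 bits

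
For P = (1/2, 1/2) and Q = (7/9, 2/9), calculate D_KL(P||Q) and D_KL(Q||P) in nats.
D_KL(P||Q) = 0.1845, D_KL(Q||P) = 0.1634

KL divergence is not symmetric: D_KL(P||Q) ≠ D_KL(Q||P) in general.

D_KL(P||Q) = 0.1845 nats
D_KL(Q||P) = 0.1634 nats

No, they are not equal!

This asymmetry is why KL divergence is not a true distance metric.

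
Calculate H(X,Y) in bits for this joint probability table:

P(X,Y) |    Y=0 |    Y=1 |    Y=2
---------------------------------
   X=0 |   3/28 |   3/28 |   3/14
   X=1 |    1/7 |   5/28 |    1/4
2.5116 bits

Joint entropy is H(X,Y) = -Σ_{x,y} p(x,y) log p(x,y).

Summing over all non-zero entries:
H(X,Y) = -[3/28·log_2(3/28) + 3/28·log_2(3/28) + 3/14·log_2(3/14) + 1/7·log_2(1/7) + 5/28·log_2(5/28) + 1/4·log_2(1/4)]
H(X,Y) = 2.5116 bits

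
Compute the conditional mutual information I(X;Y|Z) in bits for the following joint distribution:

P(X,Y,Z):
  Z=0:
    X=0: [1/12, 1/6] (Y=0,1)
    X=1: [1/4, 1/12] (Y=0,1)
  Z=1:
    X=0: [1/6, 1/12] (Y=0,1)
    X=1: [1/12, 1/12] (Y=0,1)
0.0830 bits

Conditional mutual information: I(X;Y|Z) = H(X|Z) + H(Y|Z) - H(X,Y|Z)

H(Z) = 0.9799
H(X,Z) = 1.9591 → H(X|Z) = 0.9793
H(Y,Z) = 1.9591 → H(Y|Z) = 0.9793
H(X,Y,Z) = 2.8554 → H(X,Y|Z) = 1.8755

I(X;Y|Z) = 0.9793 + 0.9793 - 1.8755 = 0.0830 bits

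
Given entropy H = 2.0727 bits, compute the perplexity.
4.2067

Perplexity is 2^H (or exp(H) for natural log).

H = 2.0727 bits
Perplexity = 2^2.0727 = 4.2067

Interpretation: The model's uncertainty is equivalent to choosing uniformly among 4.2 options.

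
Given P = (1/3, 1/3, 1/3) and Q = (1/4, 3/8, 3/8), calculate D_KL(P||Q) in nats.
0.0174 nats

KL divergence: D_KL(P||Q) = Σ p(x) log(p(x)/q(x))

Computing term by term:
  x=0: 1/3 × log_e[(1/3)/(1/4)] = 1/3 × 0.2877 = 0.0959
  x=1: 1/3 × log_e[(1/3)/(3/8)] = 1/3 × -0.1178 = -0.0393
  x=2: 1/3 × log_e[(1/3)/(3/8)] = 1/3 × -0.1178 = -0.0393

D_KL(P||Q) = 0.0174 nats

Note: KL divergence is always non-negative and equals 0 iff P = Q.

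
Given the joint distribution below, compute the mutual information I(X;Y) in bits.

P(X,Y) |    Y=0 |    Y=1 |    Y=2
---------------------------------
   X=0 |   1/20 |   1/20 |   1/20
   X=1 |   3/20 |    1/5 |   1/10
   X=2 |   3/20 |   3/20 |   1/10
0.0079 bits

Mutual information: I(X;Y) = H(X) + H(Y) - H(X,Y)

Marginals:
P(X) = (3/20, 9/20, 2/5), H(X) = 1.4577 bits
P(Y) = (7/20, 2/5, 1/4), H(Y) = 1.5589 bits

Joint entropy: H(X,Y) = 3.0087 bits

I(X;Y) = 1.4577 + 1.5589 - 3.0087 = 0.0079 bits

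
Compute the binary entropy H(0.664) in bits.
0.9209 bits

The binary entropy function is:
H(p) = -p log(p) - (1-p) log(1-p)

H(0.664) = -0.664 × log_2(0.664) - 0.336 × log_2(0.336)
H(0.664) = 0.9209 bits

Note: Binary entropy is maximized at p=0.5 (H=1 bit) and minimized at p=0 or p=1 (H=0).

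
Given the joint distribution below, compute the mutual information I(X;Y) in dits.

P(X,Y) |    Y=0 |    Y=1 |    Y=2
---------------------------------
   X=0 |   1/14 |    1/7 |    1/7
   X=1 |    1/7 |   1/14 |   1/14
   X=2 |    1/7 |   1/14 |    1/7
0.0186 dits

Mutual information: I(X;Y) = H(X) + H(Y) - H(X,Y)

Marginals:
P(X) = (5/14, 2/7, 5/14), H(X) = 0.4748 dits
P(Y) = (5/14, 2/7, 5/14), H(Y) = 0.4748 dits

Joint entropy: H(X,Y) = 0.9311 dits

I(X;Y) = 0.4748 + 0.4748 - 0.9311 = 0.0186 dits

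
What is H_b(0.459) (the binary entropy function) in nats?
0.6898 nats

The binary entropy function is:
H(p) = -p log(p) - (1-p) log(1-p)

H(0.459) = -0.459 × log_e(0.459) - 0.541 × log_e(0.541)
H(0.459) = 0.6898 nats

Note: Binary entropy is maximized at p=0.5 (H=1 bit) and minimized at p=0 or p=1 (H=0).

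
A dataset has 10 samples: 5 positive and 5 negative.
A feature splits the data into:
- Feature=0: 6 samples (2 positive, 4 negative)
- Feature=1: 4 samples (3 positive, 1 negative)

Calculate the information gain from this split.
0.1245 bits

Information Gain = H(Y) - H(Y|Feature)

Before split:
P(positive) = 5/10 = 0.5000
H(Y) = 1.0000 bits

After split:
Feature=0: H = 0.9183 bits (weight = 6/10)
Feature=1: H = 0.8113 bits (weight = 4/10)
H(Y|Feature) = (6/10)×0.9183 + (4/10)×0.8113 = 0.8755 bits

Information Gain = 1.0000 - 0.8755 = 0.1245 bits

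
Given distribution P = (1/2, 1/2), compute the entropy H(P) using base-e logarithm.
0.6931 nats

Shannon entropy is H(X) = -Σ p(x) log p(x).

For P = (1/2, 1/2):
H = -1/2 × log_e(1/2) -1/2 × log_e(1/2)
H = 0.6931 nats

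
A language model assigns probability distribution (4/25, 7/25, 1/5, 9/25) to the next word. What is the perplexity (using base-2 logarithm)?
3.8165

Perplexity is 2^H (or exp(H) for natural log).

First, H = -Σ p log p = 1.9322 bits
Perplexity = 2^1.9322 = 3.8165

Interpretation: The model's uncertainty is equivalent to choosing uniformly among 3.8 options.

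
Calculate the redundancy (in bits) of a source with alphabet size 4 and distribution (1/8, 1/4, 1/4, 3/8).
0.0944 bits

Redundancy measures how far a source is from maximum entropy:
R = H_max - H(X)

Maximum entropy for 4 symbols: H_max = log_2(4) = 2.0000 bits
Actual entropy: H(X) = 1.9056 bits
Redundancy: R = 2.0000 - 1.9056 = 0.0944 bits

This redundancy represents potential for compression: the source could be compressed by 0.0944 bits per symbol.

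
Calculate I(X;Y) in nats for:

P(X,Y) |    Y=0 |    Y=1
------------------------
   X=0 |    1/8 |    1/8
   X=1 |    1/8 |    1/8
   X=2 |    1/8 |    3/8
0.0338 nats

Mutual information: I(X;Y) = H(X) + H(Y) - H(X,Y)

Marginals:
P(X) = (1/4, 1/4, 1/2), H(X) = 1.0397 nats
P(Y) = (3/8, 5/8), H(Y) = 0.6616 nats

Joint entropy: H(X,Y) = 1.6675 nats

I(X;Y) = 1.0397 + 0.6616 - 1.6675 = 0.0338 nats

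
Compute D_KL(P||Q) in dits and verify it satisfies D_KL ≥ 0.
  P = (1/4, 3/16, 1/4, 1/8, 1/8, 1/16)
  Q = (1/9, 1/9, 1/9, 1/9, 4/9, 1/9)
0.1406 dits

KL divergence satisfies the Gibbs inequality: D_KL(P||Q) ≥ 0 for all distributions P, Q.

D_KL(P||Q) = Σ p(x) log(p(x)/q(x))
Term by term:
  x=0: 1/4 × log_10[(1/4)/(1/9)] = 0.0880
  x=1: 3/16 × log_10[(3/16)/(1/9)] = 0.0426
  x=2: 1/4 × log_10[(1/4)/(1/9)] = 0.0880
  x=3: 1/8 × log_10[(1/8)/(1/9)] = 0.0064
  x=4: 1/8 × log_10[(1/8)/(4/9)] = -0.0689
  x=5: 1/16 × log_10[(1/16)/(1/9)] = -0.0156
D_KL(P||Q) = 0.1406 dits

D_KL(P||Q) = 0.1406 ≥ 0 ✓

This non-negativity is a fundamental property: relative entropy cannot be negative because it measures how different Q is from P.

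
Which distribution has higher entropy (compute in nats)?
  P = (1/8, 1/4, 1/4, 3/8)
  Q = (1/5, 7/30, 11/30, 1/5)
Q

Computing entropies in nats:
H(P) = 1.3209
H(Q) = 1.3512

Distribution Q has higher entropy.

Intuition: The distribution closer to uniform (more spread out) has higher entropy.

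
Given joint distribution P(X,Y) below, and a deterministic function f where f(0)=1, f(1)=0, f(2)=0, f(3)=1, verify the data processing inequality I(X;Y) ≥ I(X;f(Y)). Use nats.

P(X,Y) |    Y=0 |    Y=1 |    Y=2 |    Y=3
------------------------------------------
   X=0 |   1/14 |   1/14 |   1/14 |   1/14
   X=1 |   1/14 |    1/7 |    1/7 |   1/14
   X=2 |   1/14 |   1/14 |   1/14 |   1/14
I(X;Y) = 0.0140, I(X;f(Y)) = 0.0140, inequality holds: 0.0140 ≥ 0.0140

Data Processing Inequality: For any Markov chain X → Y → Z, we have I(X;Y) ≥ I(X;Z).

Here Z = f(Y) is a deterministic function of Y, forming X → Y → Z.

Original I(X;Y) = 0.0140 nats

After applying f:
P(X,Z) where Z=f(Y):
- P(X,Z=0) = P(X,Y=1) + P(X,Y=2)
- P(X,Z=1) = P(X,Y=0) + P(X,Y=3)

I(X;Z) = I(X;f(Y)) = 0.0140 nats

Verification: 0.0140 ≥ 0.0140 ✓

Information cannot be created by processing; the function f can only lose information about X.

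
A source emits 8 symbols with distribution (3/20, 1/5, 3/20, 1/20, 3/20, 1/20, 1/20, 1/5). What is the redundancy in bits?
0.1913 bits

Redundancy measures how far a source is from maximum entropy:
R = H_max - H(X)

Maximum entropy for 8 symbols: H_max = log_2(8) = 3.0000 bits
Actual entropy: H(X) = 2.8087 bits
Redundancy: R = 3.0000 - 2.8087 = 0.1913 bits

This redundancy represents potential for compression: the source could be compressed by 0.1913 bits per symbol.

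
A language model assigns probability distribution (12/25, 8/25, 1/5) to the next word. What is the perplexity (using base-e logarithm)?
2.8259

Perplexity is e^H (or exp(H) for natural log).

First, H = -Σ p log p = 1.0388 nats
Perplexity = e^1.0388 = 2.8259

Interpretation: The model's uncertainty is equivalent to choosing uniformly among 2.8 options.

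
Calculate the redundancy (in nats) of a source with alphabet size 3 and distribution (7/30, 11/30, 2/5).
0.0247 nats

Redundancy measures how far a source is from maximum entropy:
R = H_max - H(X)

Maximum entropy for 3 symbols: H_max = log_e(3) = 1.0986 nats
Actual entropy: H(X) = 1.0740 nats
Redundancy: R = 1.0986 - 1.0740 = 0.0247 nats

This redundancy represents potential for compression: the source could be compressed by 0.0247 nats per symbol.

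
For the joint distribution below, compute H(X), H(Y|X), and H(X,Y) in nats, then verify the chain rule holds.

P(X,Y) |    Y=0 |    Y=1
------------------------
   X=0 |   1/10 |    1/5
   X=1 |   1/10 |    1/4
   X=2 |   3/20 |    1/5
H(X,Y) = 1.7354, H(X) = 1.0961, H(Y|X) = 0.6394 (all in nats)

Chain rule: H(X,Y) = H(X) + H(Y|X)

Left side — joint entropy directly:
H(X,Y) = -Σ p(x,y) log p(x,y) = 1.7354 nats

Right side — compute H(Y|X) from the conditional distributions:
P(X) = (3/10, 7/20, 7/20), so H(X) = 1.0961 nats
H(Y|X) = Σ_x P(X=x) · H(Y|X=x):
  P(Y|X=0) = (1/3, 2/3), H(Y|X=0) = 0.6365, weight P(X=0) = 3/10
  P(Y|X=1) = (2/7, 5/7), H(Y|X=1) = 0.5983, weight P(X=1) = 7/20
  P(Y|X=2) = (3/7, 4/7), H(Y|X=2) = 0.6829, weight P(X=2) = 7/20
H(Y|X) = 0.6394 nats

H(X) + H(Y|X) = 1.0961 + 0.6394 = 1.7354 nats

Both sides equal 1.7354 nats. ✓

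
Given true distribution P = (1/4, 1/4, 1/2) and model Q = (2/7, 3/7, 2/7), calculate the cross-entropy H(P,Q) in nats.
1.1514 nats

Cross-entropy: H(P,Q) = -Σ p(x) log q(x)

Alternatively: H(P,Q) = H(P) + D_KL(P||Q)
H(P) = 1.0397 nats
D_KL(P||Q) = 0.1117 nats

H(P,Q) = 1.0397 + 0.1117 = 1.1514 nats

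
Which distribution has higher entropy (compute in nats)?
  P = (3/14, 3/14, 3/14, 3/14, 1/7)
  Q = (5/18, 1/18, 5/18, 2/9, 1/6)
P

Computing entropies in nats:
H(P) = 1.5984
H(Q) = 1.5051

Distribution P has higher entropy.

Intuition: The distribution closer to uniform (more spread out) has higher entropy.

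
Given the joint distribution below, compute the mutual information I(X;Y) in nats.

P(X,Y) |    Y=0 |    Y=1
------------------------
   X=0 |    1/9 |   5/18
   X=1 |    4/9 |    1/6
0.0962 nats

Mutual information: I(X;Y) = H(X) + H(Y) - H(X,Y)

Marginals:
P(X) = (7/18, 11/18), H(X) = 0.6682 nats
P(Y) = (5/9, 4/9), H(Y) = 0.6870 nats

Joint entropy: H(X,Y) = 1.2590 nats

I(X;Y) = 0.6682 + 0.6870 - 1.2590 = 0.0962 nats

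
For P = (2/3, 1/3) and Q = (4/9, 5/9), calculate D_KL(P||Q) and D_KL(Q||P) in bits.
D_KL(P||Q) = 0.1443, D_KL(Q||P) = 0.1494

KL divergence is not symmetric: D_KL(P||Q) ≠ D_KL(Q||P) in general.

D_KL(P||Q) = 0.1443 bits
D_KL(Q||P) = 0.1494 bits

No, they are not equal!

This asymmetry is why KL divergence is not a true distance metric.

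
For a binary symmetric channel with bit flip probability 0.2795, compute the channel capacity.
0.1452 bits

For a binary symmetric channel (BSC) with error probability p:
Capacity C = 1 - H(p) bits per symbol

where H(p) = -p log₂(p) - (1-p) log₂(1-p) is the binary entropy function.

H(0.2795) = 0.8548 bits
C = 1 - 0.8548 = 0.1452 bits per symbol

This means we can reliably transmit up to 0.1452 bits of information per channel use.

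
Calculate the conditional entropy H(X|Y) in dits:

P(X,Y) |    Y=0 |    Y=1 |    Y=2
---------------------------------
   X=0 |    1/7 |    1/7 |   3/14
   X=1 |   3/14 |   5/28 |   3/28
0.2891 dits

Using the chain rule: H(X|Y) = H(X,Y) - H(Y)

First, compute H(X,Y) = 0.7657 dits

Marginal P(Y) = (5/14, 9/28, 9/28)
H(Y) = 0.4766 dits

H(X|Y) = H(X,Y) - H(Y) = 0.7657 - 0.4766 = 0.2891 dits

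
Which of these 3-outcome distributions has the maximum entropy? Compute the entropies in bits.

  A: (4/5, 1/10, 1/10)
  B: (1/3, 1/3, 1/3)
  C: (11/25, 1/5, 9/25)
B

For a discrete distribution over n outcomes, entropy is maximized by the uniform distribution.

Computing entropies:
H(A) = 0.9219 bits
H(B) = 1.5850 bits
H(C) = 1.5161 bits

The uniform distribution (where all probabilities equal 1/3) achieves the maximum entropy of log_2(3) = 1.5850 bits.

Distribution B has the highest entropy.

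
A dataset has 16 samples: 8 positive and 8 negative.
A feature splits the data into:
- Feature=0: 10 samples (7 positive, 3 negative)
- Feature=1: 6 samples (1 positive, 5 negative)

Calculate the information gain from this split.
0.2054 bits

Information Gain = H(Y) - H(Y|Feature)

Before split:
P(positive) = 8/16 = 0.5000
H(Y) = 1.0000 bits

After split:
Feature=0: H = 0.8813 bits (weight = 10/16)
Feature=1: H = 0.6500 bits (weight = 6/16)
H(Y|Feature) = (10/16)×0.8813 + (6/16)×0.6500 = 0.7946 bits

Information Gain = 1.0000 - 0.7946 = 0.2054 bits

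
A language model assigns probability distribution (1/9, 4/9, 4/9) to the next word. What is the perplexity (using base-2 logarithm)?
2.6247

Perplexity is 2^H (or exp(H) for natural log).

First, H = -Σ p log p = 1.3921 bits
Perplexity = 2^1.3921 = 2.6247

Interpretation: The model's uncertainty is equivalent to choosing uniformly among 2.6 options.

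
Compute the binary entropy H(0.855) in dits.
0.1798 dits

The binary entropy function is:
H(p) = -p log(p) - (1-p) log(1-p)

H(0.855) = -0.855 × log_10(0.855) - 0.145 × log_10(0.145)
H(0.855) = 0.1798 dits

Note: Binary entropy is maximized at p=0.5 (H=1 bit) and minimized at p=0 or p=1 (H=0).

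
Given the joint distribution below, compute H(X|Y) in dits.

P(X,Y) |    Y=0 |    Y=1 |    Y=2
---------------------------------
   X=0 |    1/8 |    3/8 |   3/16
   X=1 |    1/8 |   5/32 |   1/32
0.2540 dits

Using the chain rule: H(X|Y) = H(X,Y) - H(Y)

First, compute H(X,Y) = 0.6948 dits

Marginal P(Y) = (1/4, 17/32, 7/32)
H(Y) = 0.4408 dits

H(X|Y) = H(X,Y) - H(Y) = 0.6948 - 0.4408 = 0.2540 dits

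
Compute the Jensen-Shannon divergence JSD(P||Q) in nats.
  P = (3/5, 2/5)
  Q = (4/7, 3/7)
0.0004 nats

Jensen-Shannon divergence is:
JSD(P||Q) = 0.5 × D_KL(P||M) + 0.5 × D_KL(Q||M)
where M = 0.5 × (P + Q) is the mixture distribution.

M = 0.5 × (3/5, 2/5) + 0.5 × (4/7, 3/7) = (0.585714, 0.414286)

D_KL(P||M) = 0.0004 nats
D_KL(Q||M) = 0.0004 nats

JSD(P||Q) = 0.5 × 0.0004 + 0.5 × 0.0004 = 0.0004 nats

Unlike KL divergence, JSD is symmetric and bounded: 0 ≤ JSD ≤ log(2).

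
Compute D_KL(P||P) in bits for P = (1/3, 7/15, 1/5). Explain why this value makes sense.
0.0000 bits

KL divergence satisfies the Gibbs inequality: D_KL(P||Q) ≥ 0 for all distributions P, Q.

D_KL(P||Q) = Σ p(x) log(p(x)/q(x))
Each term is p(x) × log_2(p(x)/p(x)) = p(x) × log_2(1) = 0, so the sum is 0.
D_KL(P||Q) = 0.0000 bits

When P = Q, the KL divergence is exactly 0, as there is no 'divergence' between identical distributions.

This non-negativity is a fundamental property: relative entropy cannot be negative because it measures how different Q is from P.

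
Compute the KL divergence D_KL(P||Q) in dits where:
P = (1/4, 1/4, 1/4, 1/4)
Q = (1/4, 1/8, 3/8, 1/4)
0.0312 dits

KL divergence: D_KL(P||Q) = Σ p(x) log(p(x)/q(x))

Computing term by term:
  x=0: 1/4 × log_10[(1/4)/(1/4)] = 1/4 × 0.0000 = 0.0000
  x=1: 1/4 × log_10[(1/4)/(1/8)] = 1/4 × 0.3010 = 0.0753
  x=2: 1/4 × log_10[(1/4)/(3/8)] = 1/4 × -0.1761 = -0.0440
  x=3: 1/4 × log_10[(1/4)/(1/4)] = 1/4 × 0.0000 = 0.0000

D_KL(P||Q) = 0.0312 dits

Note: KL divergence is always non-negative and equals 0 iff P = Q.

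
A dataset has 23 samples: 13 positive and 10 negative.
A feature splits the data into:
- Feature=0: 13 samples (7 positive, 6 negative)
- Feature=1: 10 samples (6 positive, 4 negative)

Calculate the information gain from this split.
0.0027 bits

Information Gain = H(Y) - H(Y|Feature)

Before split:
P(positive) = 13/23 = 0.5652
H(Y) = 0.9877 bits

After split:
Feature=0: H = 0.9957 bits (weight = 13/23)
Feature=1: H = 0.9710 bits (weight = 10/23)
H(Y|Feature) = (13/23)×0.9957 + (10/23)×0.9710 = 0.9850 bits

Information Gain = 0.9877 - 0.9850 = 0.0027 bits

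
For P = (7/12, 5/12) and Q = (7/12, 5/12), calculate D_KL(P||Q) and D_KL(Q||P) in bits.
D_KL(P||Q) = 0.0000, D_KL(Q||P) = 0.0000

KL divergence is not symmetric: D_KL(P||Q) ≠ D_KL(Q||P) in general.

D_KL(P||Q) = 0.0000 bits
D_KL(Q||P) = 0.0000 bits

In this case they happen to be equal (to 4 decimal places).

This asymmetry is why KL divergence is not a true distance metric.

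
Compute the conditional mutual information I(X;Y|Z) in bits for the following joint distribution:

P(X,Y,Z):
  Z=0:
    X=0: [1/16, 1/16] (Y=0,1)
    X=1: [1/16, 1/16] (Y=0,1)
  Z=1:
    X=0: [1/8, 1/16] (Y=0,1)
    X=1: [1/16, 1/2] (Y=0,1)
0.1532 bits

Conditional mutual information: I(X;Y|Z) = H(X|Z) + H(Y|Z) - H(X,Y|Z)

H(Z) = 0.8113
H(X,Z) = 1.6697 → H(X|Z) = 0.8585
H(Y,Z) = 1.6697 → H(Y|Z) = 0.8585
H(X,Y,Z) = 2.3750 → H(X,Y|Z) = 1.5637

I(X;Y|Z) = 0.8585 + 0.8585 - 1.5637 = 0.1532 bits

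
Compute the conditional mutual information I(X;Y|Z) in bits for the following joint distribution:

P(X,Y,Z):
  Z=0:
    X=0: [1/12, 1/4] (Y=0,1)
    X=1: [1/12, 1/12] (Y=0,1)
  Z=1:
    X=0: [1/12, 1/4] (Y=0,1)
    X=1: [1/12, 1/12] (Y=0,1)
0.0441 bits

Conditional mutual information: I(X;Y|Z) = H(X|Z) + H(Y|Z) - H(X,Y|Z)

H(Z) = 1.0000
H(X,Z) = 1.9183 → H(X|Z) = 0.9183
H(Y,Z) = 1.9183 → H(Y|Z) = 0.9183
H(X,Y,Z) = 2.7925 → H(X,Y|Z) = 1.7925

I(X;Y|Z) = 0.9183 + 0.9183 - 1.7925 = 0.0441 bits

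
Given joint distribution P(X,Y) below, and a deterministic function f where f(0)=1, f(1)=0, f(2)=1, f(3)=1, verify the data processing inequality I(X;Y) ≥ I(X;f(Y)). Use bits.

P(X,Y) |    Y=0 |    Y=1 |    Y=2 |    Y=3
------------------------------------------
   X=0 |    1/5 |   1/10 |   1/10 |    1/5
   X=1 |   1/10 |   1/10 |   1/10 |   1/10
I(X;Y) = 0.0200, I(X;f(Y)) = 0.0074, inequality holds: 0.0200 ≥ 0.0074

Data Processing Inequality: For any Markov chain X → Y → Z, we have I(X;Y) ≥ I(X;Z).

Here Z = f(Y) is a deterministic function of Y, forming X → Y → Z.

Original I(X;Y) = 0.0200 bits

After applying f:
P(X,Z) where Z=f(Y):
- P(X,Z=0) = P(X,Y=1)
- P(X,Z=1) = P(X,Y=0) + P(X,Y=2) + P(X,Y=3)

I(X;Z) = I(X;f(Y)) = 0.0074 bits

Verification: 0.0200 ≥ 0.0074 ✓

Information cannot be created by processing; the function f can only lose information about X.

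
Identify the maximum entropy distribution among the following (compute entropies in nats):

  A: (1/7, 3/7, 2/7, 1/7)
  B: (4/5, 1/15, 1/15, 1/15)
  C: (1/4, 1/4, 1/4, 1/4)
C

For a discrete distribution over n outcomes, entropy is maximized by the uniform distribution.

Computing entropies:
H(A) = 1.2770 nats
H(B) = 0.7201 nats
H(C) = 1.3863 nats

The uniform distribution (where all probabilities equal 1/4) achieves the maximum entropy of log_e(4) = 1.3863 nats.

Distribution C has the highest entropy.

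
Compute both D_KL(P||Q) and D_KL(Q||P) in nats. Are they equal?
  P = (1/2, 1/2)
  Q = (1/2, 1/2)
D_KL(P||Q) = 0.0000, D_KL(Q||P) = 0.0000

KL divergence is not symmetric: D_KL(P||Q) ≠ D_KL(Q||P) in general.

D_KL(P||Q) = 0.0000 nats
D_KL(Q||P) = 0.0000 nats

In this case they happen to be equal (to 4 decimal places).

This asymmetry is why KL divergence is not a true distance metric.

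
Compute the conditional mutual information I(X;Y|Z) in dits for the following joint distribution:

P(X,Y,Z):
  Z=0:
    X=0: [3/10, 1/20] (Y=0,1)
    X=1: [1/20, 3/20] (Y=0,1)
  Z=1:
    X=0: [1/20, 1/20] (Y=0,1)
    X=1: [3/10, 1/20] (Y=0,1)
0.0565 dits

Conditional mutual information: I(X;Y|Z) = H(X|Z) + H(Y|Z) - H(X,Y|Z)

H(Z) = 0.2989
H(X,Z) = 0.5589 → H(X|Z) = 0.2601
H(Y,Z) = 0.5589 → H(Y|Z) = 0.2601
H(X,Y,Z) = 0.7626 → H(X,Y|Z) = 0.4637

I(X;Y|Z) = 0.2601 + 0.2601 - 0.4637 = 0.0565 dits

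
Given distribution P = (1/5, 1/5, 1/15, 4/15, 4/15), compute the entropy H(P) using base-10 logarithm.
0.6641 dits

Shannon entropy is H(X) = -Σ p(x) log p(x).

For P = (1/5, 1/5, 1/15, 4/15, 4/15):
H = -1/5 × log_10(1/5) -1/5 × log_10(1/5) -1/15 × log_10(1/15) -4/15 × log_10(4/15) -4/15 × log_10(4/15)
H = 0.6641 dits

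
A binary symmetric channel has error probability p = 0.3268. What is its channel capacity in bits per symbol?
0.0884 bits

For a binary symmetric channel (BSC) with error probability p:
Capacity C = 1 - H(p) bits per symbol

where H(p) = -p log₂(p) - (1-p) log₂(1-p) is the binary entropy function.

H(0.3268) = 0.9116 bits
C = 1 - 0.9116 = 0.0884 bits per symbol

This means we can reliably transmit up to 0.0884 bits of information per channel use.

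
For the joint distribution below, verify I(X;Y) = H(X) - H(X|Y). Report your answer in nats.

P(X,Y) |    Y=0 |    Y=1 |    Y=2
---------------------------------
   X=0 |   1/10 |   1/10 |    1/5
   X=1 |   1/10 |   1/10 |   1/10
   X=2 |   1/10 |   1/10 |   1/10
I(X;Y) = 0.0138 nats

Mutual information has multiple equivalent forms:
- I(X;Y) = H(X) - H(X|Y)
- I(X;Y) = H(Y) - H(Y|X)
- I(X;Y) = H(X) + H(Y) - H(X,Y)

Computing all quantities:
H(X) = 1.0889, H(Y) = 1.0889, H(X,Y) = 2.1640
H(X|Y) = 1.0751, H(Y|X) = 1.0751

Verification:
H(X) - H(X|Y) = 1.0889 - 1.0751 = 0.0138
H(Y) - H(Y|X) = 1.0889 - 1.0751 = 0.0138
H(X) + H(Y) - H(X,Y) = 1.0889 + 1.0889 - 2.1640 = 0.0138

All forms give I(X;Y) = 0.0138 nats. ✓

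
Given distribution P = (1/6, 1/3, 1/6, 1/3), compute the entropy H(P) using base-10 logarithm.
0.5775 dits

Shannon entropy is H(X) = -Σ p(x) log p(x).

For P = (1/6, 1/3, 1/6, 1/3):
H = -1/6 × log_10(1/6) -1/3 × log_10(1/3) -1/6 × log_10(1/6) -1/3 × log_10(1/3)
H = 0.5775 dits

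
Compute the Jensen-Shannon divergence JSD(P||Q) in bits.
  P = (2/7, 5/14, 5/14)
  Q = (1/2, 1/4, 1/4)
0.0351 bits

Jensen-Shannon divergence is:
JSD(P||Q) = 0.5 × D_KL(P||M) + 0.5 × D_KL(Q||M)
where M = 0.5 × (P + Q) is the mixture distribution.

M = 0.5 × (2/7, 5/14, 5/14) + 0.5 × (1/2, 1/4, 1/4) = (11/28, 0.303571, 0.303571)

D_KL(P||M) = 0.0362 bits
D_KL(Q||M) = 0.0339 bits

JSD(P||Q) = 0.5 × 0.0362 + 0.5 × 0.0339 = 0.0351 bits

Unlike KL divergence, JSD is symmetric and bounded: 0 ≤ JSD ≤ log(2).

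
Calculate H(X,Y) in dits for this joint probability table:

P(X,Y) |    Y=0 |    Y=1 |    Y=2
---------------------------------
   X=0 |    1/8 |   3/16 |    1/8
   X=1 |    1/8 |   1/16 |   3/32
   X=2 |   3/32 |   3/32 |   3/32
0.9357 dits

Joint entropy is H(X,Y) = -Σ_{x,y} p(x,y) log p(x,y).

Summing over all non-zero entries:
H(X,Y) = -[1/8·log_10(1/8) + 3/16·log_10(3/16) + 1/8·log_10(1/8) + 1/8·log_10(1/8) + 1/16·log_10(1/16) + 3/32·log_10(3/32) + 3/32·log_10(3/32) + 3/32·log_10(3/32) + 3/32·log_10(3/32)]
H(X,Y) = 0.9357 dits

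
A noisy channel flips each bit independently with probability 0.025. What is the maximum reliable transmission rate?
0.8313 bits

For a binary symmetric channel (BSC) with error probability p:
Capacity C = 1 - H(p) bits per symbol

where H(p) = -p log₂(p) - (1-p) log₂(1-p) is the binary entropy function.

H(0.025) = 0.1687 bits
C = 1 - 0.1687 = 0.8313 bits per symbol

This means we can reliably transmit up to 0.8313 bits of information per channel use.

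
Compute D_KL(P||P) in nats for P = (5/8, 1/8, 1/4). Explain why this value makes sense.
0.0000 nats

KL divergence satisfies the Gibbs inequality: D_KL(P||Q) ≥ 0 for all distributions P, Q.

D_KL(P||Q) = Σ p(x) log(p(x)/q(x))
Each term is p(x) × log_e(p(x)/p(x)) = p(x) × log_e(1) = 0, so the sum is 0.
D_KL(P||Q) = 0.0000 nats

When P = Q, the KL divergence is exactly 0, as there is no 'divergence' between identical distributions.

This non-negativity is a fundamental property: relative entropy cannot be negative because it measures how different Q is from P.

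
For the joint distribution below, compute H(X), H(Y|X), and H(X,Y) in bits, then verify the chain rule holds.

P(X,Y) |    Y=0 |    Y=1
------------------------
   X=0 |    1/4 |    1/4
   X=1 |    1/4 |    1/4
H(X,Y) = 2.0000, H(X) = 1.0000, H(Y|X) = 1.0000 (all in bits)

Chain rule: H(X,Y) = H(X) + H(Y|X)

Left side — joint entropy directly:
H(X,Y) = -Σ p(x,y) log p(x,y) = 2.0000 bits

Right side — compute H(Y|X) from the conditional distributions:
P(X) = (1/2, 1/2), so H(X) = 1.0000 bits
H(Y|X) = Σ_x P(X=x) · H(Y|X=x):
  P(Y|X=0) = (1/2, 1/2), H(Y|X=0) = 1.0000, weight P(X=0) = 1/2
  P(Y|X=1) = (1/2, 1/2), H(Y|X=1) = 1.0000, weight P(X=1) = 1/2
H(Y|X) = 1.0000 bits

H(X) + H(Y|X) = 1.0000 + 1.0000 = 2.0000 bits

Both sides equal 2.0000 bits. ✓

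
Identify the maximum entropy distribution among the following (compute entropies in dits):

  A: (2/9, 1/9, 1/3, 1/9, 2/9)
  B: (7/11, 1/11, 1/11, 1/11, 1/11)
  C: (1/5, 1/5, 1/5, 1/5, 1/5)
C

For a discrete distribution over n outcomes, entropy is maximized by the uniform distribution.

Computing entropies:
H(A) = 0.6614 dits
H(B) = 0.5036 dits
H(C) = 0.6990 dits

The uniform distribution (where all probabilities equal 1/5) achieves the maximum entropy of log_10(5) = 0.6990 dits.

Distribution C has the highest entropy.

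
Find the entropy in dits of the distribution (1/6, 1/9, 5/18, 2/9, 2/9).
0.6806 dits

Shannon entropy is H(X) = -Σ p(x) log p(x).

For P = (1/6, 1/9, 5/18, 2/9, 2/9):
H = -1/6 × log_10(1/6) -1/9 × log_10(1/9) -5/18 × log_10(5/18) -2/9 × log_10(2/9) -2/9 × log_10(2/9)
H = 0.6806 dits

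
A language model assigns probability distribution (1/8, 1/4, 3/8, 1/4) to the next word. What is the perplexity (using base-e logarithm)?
3.7467

Perplexity is e^H (or exp(H) for natural log).

First, H = -Σ p log p = 1.3209 nats
Perplexity = e^1.3209 = 3.7467

Interpretation: The model's uncertainty is equivalent to choosing uniformly among 3.7 options.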